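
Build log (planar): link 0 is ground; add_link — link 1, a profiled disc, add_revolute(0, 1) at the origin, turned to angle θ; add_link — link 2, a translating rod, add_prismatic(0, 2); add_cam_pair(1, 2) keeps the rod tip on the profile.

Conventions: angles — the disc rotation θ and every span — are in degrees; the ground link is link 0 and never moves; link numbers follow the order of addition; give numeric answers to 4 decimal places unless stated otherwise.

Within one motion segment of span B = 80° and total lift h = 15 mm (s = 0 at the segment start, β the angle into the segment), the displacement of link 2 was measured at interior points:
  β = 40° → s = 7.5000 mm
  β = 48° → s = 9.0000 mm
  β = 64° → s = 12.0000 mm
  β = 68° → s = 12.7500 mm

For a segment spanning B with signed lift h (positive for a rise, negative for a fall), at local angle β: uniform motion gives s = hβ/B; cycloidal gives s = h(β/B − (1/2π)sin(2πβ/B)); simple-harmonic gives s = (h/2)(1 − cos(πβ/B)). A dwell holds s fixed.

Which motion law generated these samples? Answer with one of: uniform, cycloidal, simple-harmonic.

candidates at β/B = r: uniform s = h·r (linear in β); cycloidal s = h·(r − sin(2πr)/(2π)); simple-harmonic s = (h/2)(1 − cos(πr))
β=40°: printed 7.5000 | uniform 7.5000, cycloidal 7.5000, simple-harmonic 7.5000
β=48°: printed 9.0000 | uniform 9.0000, cycloidal 10.4032, simple-harmonic 9.8176
β=64°: printed 12.0000 | uniform 12.0000, cycloidal 14.2705, simple-harmonic 13.5676
β=68°: printed 12.7500 | uniform 12.7500, cycloidal 14.6814, simple-harmonic 14.1825
only one law matches every sample → uniform

uniform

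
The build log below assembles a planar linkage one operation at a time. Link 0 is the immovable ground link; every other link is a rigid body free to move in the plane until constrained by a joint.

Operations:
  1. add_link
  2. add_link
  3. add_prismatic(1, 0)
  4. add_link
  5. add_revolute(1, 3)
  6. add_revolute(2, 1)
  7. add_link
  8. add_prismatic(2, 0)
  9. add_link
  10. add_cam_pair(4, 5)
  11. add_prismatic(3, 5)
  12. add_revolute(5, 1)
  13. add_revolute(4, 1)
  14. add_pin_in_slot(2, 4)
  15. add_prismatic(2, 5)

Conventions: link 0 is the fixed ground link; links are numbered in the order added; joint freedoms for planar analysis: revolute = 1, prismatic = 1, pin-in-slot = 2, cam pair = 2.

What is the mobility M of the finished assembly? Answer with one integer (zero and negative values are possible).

link 0 = ground. State L|J1|J2 = 1|0|0
+link1  2|0|0
+link2  3|0|0
P(1,0) f=1→J1  3|1|0
+link3  4|1|0
R(1,3) f=1→J1  4|2|0
R(2,1) f=1→J1  4|3|0
+link4  5|3|0
P(2,0) f=1→J1  5|4|0
+link5  6|4|0
C(4,5) f=2→J2  6|4|1
P(3,5) f=1→J1  6|5|1
R(5,1) f=1→J1  6|6|1
R(4,1) f=1→J1  6|7|1
PS(2,4) f=2→J2  6|7|2
P(2,5) f=1→J1  6|8|2
M = 3(6−1)−2·8−2 = 15−16−2 = -3

M = -3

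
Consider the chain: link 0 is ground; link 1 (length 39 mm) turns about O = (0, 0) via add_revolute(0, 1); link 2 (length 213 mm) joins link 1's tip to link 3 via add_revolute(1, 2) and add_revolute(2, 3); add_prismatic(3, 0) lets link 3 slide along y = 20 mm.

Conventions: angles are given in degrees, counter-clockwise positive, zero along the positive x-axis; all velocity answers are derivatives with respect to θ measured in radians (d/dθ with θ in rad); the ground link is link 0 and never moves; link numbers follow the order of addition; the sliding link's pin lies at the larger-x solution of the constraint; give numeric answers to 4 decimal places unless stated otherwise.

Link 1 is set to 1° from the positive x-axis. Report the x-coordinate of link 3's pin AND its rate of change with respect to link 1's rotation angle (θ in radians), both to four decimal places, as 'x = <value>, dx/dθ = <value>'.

geometry: r = 39 mm, L = 213 mm, e = 20 mm
crank pin P = (r cos θ, r sin θ) = (38.994060, 0.680644)
h = r sin θ − e = 0.680644 − 20 = -19.319356
x = r cos θ + √(L² − h²) = 38.994060 + 212.122046 = 251.116106
dx/dθ = −r sin θ − h·r cos θ/√(L² − h²) (θ in radians; h = -19.319356) = 2.870803

x = 251.1161, dx/dθ = 2.8708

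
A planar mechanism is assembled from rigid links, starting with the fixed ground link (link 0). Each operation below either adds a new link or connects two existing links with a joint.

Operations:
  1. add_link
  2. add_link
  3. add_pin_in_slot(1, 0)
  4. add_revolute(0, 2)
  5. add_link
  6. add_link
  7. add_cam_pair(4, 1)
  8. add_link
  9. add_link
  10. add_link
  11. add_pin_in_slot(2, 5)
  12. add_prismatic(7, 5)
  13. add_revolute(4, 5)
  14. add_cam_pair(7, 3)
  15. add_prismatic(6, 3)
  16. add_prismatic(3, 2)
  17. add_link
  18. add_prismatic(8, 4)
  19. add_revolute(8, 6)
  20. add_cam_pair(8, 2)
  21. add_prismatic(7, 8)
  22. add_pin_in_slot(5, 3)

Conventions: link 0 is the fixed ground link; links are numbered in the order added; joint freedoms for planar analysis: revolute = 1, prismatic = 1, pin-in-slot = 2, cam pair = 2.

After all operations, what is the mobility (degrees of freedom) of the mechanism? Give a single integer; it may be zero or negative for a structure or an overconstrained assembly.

L=1 J1=0 J2=0
add link → L=2 J1=0 J2=0
add link → L=3 J1=0 J2=0
PS@1,0 dof=2 J2 → L=3 J1=0 J2=1
R@0,2 dof=1 J1 → L=3 J1=1 J2=1
add link → L=4 J1=1 J2=1
add link → L=5 J1=1 J2=1
C@4,1 dof=2 J2 → L=5 J1=1 J2=2
add link → L=6 J1=1 J2=2
add link → L=7 J1=1 J2=2
add link → L=8 J1=1 J2=2
PS@2,5 dof=2 J2 → L=8 J1=1 J2=3
P@7,5 dof=1 J1 → L=8 J1=2 J2=3
R@4,5 dof=1 J1 → L=8 J1=3 J2=3
C@7,3 dof=2 J2 → L=8 J1=3 J2=4
P@6,3 dof=1 J1 → L=8 J1=4 J2=4
P@3,2 dof=1 J1 → L=8 J1=5 J2=4
add link → L=9 J1=5 J2=4
P@8,4 dof=1 J1 → L=9 J1=6 J2=4
R@8,6 dof=1 J1 → L=9 J1=7 J2=4
C@8,2 dof=2 J2 → L=9 J1=7 J2=5
P@7,8 dof=1 J1 → L=9 J1=8 J2=5
PS@5,3 dof=2 J2 → L=9 J1=8 J2=6
M=3(L−1)−2J1−J2=3·8−2·8−6=2

M = 2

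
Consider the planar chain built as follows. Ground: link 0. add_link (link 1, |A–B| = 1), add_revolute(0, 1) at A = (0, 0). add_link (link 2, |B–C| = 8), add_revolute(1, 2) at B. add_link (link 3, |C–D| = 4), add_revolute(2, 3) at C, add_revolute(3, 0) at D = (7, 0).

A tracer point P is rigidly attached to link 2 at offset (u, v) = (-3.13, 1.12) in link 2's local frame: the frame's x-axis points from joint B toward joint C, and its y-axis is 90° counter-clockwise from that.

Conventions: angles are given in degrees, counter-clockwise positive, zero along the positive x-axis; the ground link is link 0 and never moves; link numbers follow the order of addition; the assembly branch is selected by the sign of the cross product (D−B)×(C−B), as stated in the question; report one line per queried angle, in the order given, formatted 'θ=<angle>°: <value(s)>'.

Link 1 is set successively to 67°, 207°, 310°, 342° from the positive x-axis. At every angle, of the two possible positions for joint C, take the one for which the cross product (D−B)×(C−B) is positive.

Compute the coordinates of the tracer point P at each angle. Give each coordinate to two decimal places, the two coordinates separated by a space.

A=(0,0), D=(7.00,0)
θ=67°: B = A + 1.00·(cos67°, sin67°) = (0.3907, 0.9205)
θ=67°: |BD| = 6.6731
θ=67°: circle(B,8.00) ∩ circle(D,4.00): a=6.9331, h=3.9915
θ=67°:   candidates: C₊=(7.8081,3.9175) cross=26.636; C₋=(6.7069,-3.9892) cross=-26.636
θ=67°:   branch + wants cross > 0 → take C=(7.8081,3.9175) (cross=26.636)
θ=67°: ex = (C−B)/|BC| = (0.9272,0.3746); ey = (-0.3746,0.9272)
θ=67°: P = B + -3.13·ex + 1.12·ey = (-2.9309,0.7864)
θ=207°: B = A + 1.00·(cos207°, sin207°) = (-0.8910, -0.4540)
θ=207°: |BD| = 7.9041
θ=207°: circle(B,8.00) ∩ circle(D,4.00): a=6.9884, h=3.8938
θ=207°:   candidates: C₊=(5.8622,3.8348) cross=30.777; C₋=(6.3096,-3.9400) cross=-30.777
θ=207°:   branch + wants cross > 0 → take C=(5.8622,3.8348) (cross=30.777)
θ=207°: ex = (C−B)/|BC| = (0.8442,0.5361); ey = (-0.5361,0.8442)
θ=207°: P = B + -3.13·ex + 1.12·ey = (-4.1336,-1.1865)
θ=310°: B = A + 1.00·(cos310°, sin310°) = (0.6428, -0.7660)
θ=310°: |BD| = 6.4032
θ=310°: circle(B,8.00) ∩ circle(D,4.00): a=6.9497, h=3.9625
θ=310°:   candidates: C₊=(7.0685,3.9994) cross=25.373; C₋=(8.0167,-3.8686) cross=-25.373
θ=310°:   branch + wants cross > 0 → take C=(7.0685,3.9994) (cross=25.373)
θ=310°: ex = (C−B)/|BC| = (0.8032,0.5957); ey = (-0.5957,0.8032)
θ=310°: P = B + -3.13·ex + 1.12·ey = (-2.5385,-1.7309)
θ=342°: B = A + 1.00·(cos342°, sin342°) = (0.9511, -0.3090)
θ=342°: |BD| = 6.0568
θ=342°: circle(B,8.00) ∩ circle(D,4.00): a=6.9909, h=3.8894
θ=342°:   candidates: C₊=(7.7344,3.9320) cross=23.558; C₋=(8.1313,-3.8367) cross=-23.558
θ=342°:   branch + wants cross > 0 → take C=(7.7344,3.9320) (cross=23.558)
θ=342°: ex = (C−B)/|BC| = (0.8479,0.5301); ey = (-0.5301,0.8479)
θ=342°: P = B + -3.13·ex + 1.12·ey = (-2.2967,-1.0186)

θ=67°: -2.93 0.79
θ=207°: -4.13 -1.19
θ=310°: -2.54 -1.73
θ=342°: -2.30 -1.02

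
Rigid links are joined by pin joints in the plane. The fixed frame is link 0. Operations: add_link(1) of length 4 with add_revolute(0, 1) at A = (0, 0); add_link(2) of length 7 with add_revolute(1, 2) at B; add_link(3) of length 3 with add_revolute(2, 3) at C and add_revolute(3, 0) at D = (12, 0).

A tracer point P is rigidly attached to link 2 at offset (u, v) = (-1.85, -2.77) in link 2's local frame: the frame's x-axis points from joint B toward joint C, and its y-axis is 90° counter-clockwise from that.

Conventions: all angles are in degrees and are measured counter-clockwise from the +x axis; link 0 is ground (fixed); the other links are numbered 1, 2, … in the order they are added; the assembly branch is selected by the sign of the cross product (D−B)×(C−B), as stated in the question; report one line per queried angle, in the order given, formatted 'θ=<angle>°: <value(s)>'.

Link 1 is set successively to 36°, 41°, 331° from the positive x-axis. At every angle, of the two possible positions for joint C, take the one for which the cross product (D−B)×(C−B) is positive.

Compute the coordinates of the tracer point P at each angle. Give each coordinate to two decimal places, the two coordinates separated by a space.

A=(0,0), D=(12.00,0)
θ=36°: B = A + 4.00·(cos36°, sin36°) = (3.2361, 2.3511)
θ=36°: |BD| = 9.0738
θ=36°: circle(B,7.00) ∩ circle(D,3.00): a=6.7411, h=1.8863
θ=36°:   candidates: C₊=(10.2357,2.4263) cross=17.116; C₋=(9.2581,-1.2174) cross=-17.116
θ=36°:   branch + wants cross > 0 → take C=(10.2357,2.4263) (cross=17.116)
θ=36°: ex = (C−B)/|BC| = (0.9999,0.0107); ey = (-0.0107,0.9999)
θ=36°: P = B + -1.85·ex + -2.77·ey = (1.4159,-0.4386)
θ=41°: B = A + 4.00·(cos41°, sin41°) = (3.0188, 2.6242)
θ=41°: |BD| = 9.3567
θ=41°: circle(B,7.00) ∩ circle(D,3.00): a=6.8159, h=1.5950
θ=41°:   candidates: C₊=(10.0085,2.2436) cross=14.924; C₋=(9.1138,-0.8184) cross=-14.924
θ=41°:   branch + wants cross > 0 → take C=(10.0085,2.2436) (cross=14.924)
θ=41°: ex = (C−B)/|BC| = (0.9985,-0.0544); ey = (0.0544,0.9985)
θ=41°: P = B + -1.85·ex + -2.77·ey = (1.0210,-0.0411)
θ=331°: B = A + 4.00·(cos331°, sin331°) = (3.4985, -1.9392)
θ=331°: |BD| = 8.7199
θ=331°: circle(B,7.00) ∩ circle(D,3.00): a=6.6536, h=2.1749
θ=331°:   candidates: C₊=(9.5017,1.6609) cross=18.965; C₋=(10.4691,-2.5800) cross=-18.965
θ=331°:   branch + wants cross > 0 → take C=(9.5017,1.6609) (cross=18.965)
θ=331°: ex = (C−B)/|BC| = (0.8576,0.5143); ey = (-0.5143,0.8576)
θ=331°: P = B + -1.85·ex + -2.77·ey = (3.3365,-5.2663)

θ=36°: 1.42 -0.44
θ=41°: 1.02 -0.04
θ=331°: 3.34 -5.27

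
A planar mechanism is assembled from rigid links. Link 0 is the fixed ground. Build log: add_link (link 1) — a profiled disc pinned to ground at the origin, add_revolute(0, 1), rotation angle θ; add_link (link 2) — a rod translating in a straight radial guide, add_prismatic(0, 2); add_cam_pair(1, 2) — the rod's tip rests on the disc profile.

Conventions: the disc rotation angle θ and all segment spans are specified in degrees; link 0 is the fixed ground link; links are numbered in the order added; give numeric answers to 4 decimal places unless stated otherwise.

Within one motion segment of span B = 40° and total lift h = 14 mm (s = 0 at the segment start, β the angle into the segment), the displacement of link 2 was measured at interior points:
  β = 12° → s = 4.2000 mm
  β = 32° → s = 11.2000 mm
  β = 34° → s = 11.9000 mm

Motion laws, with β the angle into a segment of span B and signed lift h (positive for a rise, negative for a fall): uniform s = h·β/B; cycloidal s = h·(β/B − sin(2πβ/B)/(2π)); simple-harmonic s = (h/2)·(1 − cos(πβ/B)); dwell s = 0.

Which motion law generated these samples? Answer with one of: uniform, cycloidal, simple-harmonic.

candidates at β/B = r: uniform s = h·r (linear in β); cycloidal s = h·(r − sin(2πr)/(2π)); simple-harmonic s = (h/2)(1 − cos(πr))
β=12°: printed 4.2000 | uniform 4.2000, cycloidal 2.0809, simple-harmonic 2.8855
β=32°: printed 11.2000 | uniform 11.2000, cycloidal 13.3191, simple-harmonic 12.6631
β=34°: printed 11.9000 | uniform 11.9000, cycloidal 13.7026, simple-harmonic 13.2370
only one law matches every sample → uniform

uniform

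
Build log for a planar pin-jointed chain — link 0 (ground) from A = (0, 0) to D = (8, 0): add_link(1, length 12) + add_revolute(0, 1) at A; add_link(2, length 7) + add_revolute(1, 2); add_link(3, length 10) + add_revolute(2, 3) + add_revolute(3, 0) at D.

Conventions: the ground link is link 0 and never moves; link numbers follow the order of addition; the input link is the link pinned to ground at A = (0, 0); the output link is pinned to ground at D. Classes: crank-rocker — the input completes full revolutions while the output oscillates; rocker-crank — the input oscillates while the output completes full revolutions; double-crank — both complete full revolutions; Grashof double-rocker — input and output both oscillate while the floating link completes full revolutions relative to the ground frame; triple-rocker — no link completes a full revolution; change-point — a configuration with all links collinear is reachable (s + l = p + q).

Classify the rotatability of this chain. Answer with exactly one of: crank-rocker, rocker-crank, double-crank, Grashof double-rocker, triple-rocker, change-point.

lengths: ground=8, input=12, coupler=7, output=10
sorted: s=7 (shortest), l=12 (longest), p+q=18
s + l = 19 vs p + q = 18
s + l > p + q → non-Grashof → no link fully rotates → triple-rocker

triple-rocker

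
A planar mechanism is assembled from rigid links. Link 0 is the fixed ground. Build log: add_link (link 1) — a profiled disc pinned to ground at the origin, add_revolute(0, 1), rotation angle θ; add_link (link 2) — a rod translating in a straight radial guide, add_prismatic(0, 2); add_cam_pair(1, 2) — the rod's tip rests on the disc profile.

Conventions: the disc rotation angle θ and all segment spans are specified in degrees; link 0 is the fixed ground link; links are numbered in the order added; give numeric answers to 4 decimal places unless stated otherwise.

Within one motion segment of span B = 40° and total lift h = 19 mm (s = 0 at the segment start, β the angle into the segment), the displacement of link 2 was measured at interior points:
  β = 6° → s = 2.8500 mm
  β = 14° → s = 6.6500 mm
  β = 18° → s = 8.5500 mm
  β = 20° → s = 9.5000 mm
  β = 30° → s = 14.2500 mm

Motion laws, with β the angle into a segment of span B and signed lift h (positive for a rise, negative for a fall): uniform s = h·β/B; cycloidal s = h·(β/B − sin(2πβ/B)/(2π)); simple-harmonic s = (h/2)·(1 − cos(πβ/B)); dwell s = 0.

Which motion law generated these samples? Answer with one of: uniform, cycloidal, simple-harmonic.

candidates at β/B = r: uniform s = h·r (linear in β); cycloidal s = h·(r − sin(2πr)/(2π)); simple-harmonic s = (h/2)(1 − cos(πr))
β=6°: printed 2.8500 | uniform 2.8500, cycloidal 0.4036, simple-harmonic 1.0354
β=14°: printed 6.6500 | uniform 6.6500, cycloidal 4.2036, simple-harmonic 5.1871
β=18°: printed 8.5500 | uniform 8.5500, cycloidal 7.6155, simple-harmonic 8.0139
β=20°: printed 9.5000 | uniform 9.5000, cycloidal 9.5000, simple-harmonic 9.5000
β=30°: printed 14.2500 | uniform 14.2500, cycloidal 17.2739, simple-harmonic 16.2175
only one law matches every sample → uniform

uniform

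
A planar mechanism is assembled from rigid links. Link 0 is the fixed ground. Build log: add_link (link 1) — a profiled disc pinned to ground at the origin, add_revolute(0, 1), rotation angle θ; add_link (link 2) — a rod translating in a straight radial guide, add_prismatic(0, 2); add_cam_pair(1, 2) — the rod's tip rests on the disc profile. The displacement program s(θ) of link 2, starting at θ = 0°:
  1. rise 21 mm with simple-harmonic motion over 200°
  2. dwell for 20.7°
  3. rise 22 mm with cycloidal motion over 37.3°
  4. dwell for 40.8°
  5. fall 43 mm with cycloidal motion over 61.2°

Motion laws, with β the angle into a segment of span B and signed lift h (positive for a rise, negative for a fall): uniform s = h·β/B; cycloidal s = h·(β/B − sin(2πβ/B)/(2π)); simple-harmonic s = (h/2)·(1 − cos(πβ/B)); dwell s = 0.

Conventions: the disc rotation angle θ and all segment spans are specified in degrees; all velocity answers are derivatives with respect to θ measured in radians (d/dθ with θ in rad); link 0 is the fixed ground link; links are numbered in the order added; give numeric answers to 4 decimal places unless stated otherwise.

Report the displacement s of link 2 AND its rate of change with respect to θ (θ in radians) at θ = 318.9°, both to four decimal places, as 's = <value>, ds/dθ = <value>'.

seg 1 [0°–200°] simple-harmonic, h=21: full span → s += 21 → s = 21.0000
seg 2 [200°–220.7°] dwell: s stays 21.0000
seg 3 [220.7°–258°] cycloidal, h=22: full span → s += 22 → s = 43.0000
seg 4 [258°–298.8°] dwell: s stays 43.0000
seg 5 [298.8°–360°] cycloidal, h=-43: θ=318.9° here. β=20.1, B=61.2. -43·(0.3284 − sin(2π·0.3284)/(2π)) = -8.0932 → s = 34.9068
velocity in seg [298.8°–360°] (cycloidal), θ in radians: β = 20.1° = 0.3508 rad, B = 61.2° = 1.0681 rad; ds/dθ = (h/B)(1 − cos(2πβ/B)) = ((-43)/1.0681)(1 − cos(2π·0.3284)) = -59.302089 mm/rad

s = 34.9068, ds/dθ = -59.3021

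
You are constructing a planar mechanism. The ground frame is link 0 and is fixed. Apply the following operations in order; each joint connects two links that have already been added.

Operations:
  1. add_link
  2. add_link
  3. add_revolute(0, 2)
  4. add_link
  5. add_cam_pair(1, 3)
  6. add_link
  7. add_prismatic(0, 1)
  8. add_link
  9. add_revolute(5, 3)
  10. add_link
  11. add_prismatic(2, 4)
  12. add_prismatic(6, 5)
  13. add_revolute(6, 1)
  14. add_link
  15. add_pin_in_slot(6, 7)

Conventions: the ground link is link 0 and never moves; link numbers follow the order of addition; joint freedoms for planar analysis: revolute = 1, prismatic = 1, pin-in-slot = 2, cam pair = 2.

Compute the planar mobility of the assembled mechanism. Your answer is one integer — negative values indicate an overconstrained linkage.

ground; <1,0,0>
#1 <2,0,0>
#2 <3,0,0>
R:0↔2 J1 <3,1,0>
#3 <4,1,0>
C:1↔3 J2 <4,1,1>
#4 <5,1,1>
P:0↔1 J1 <5,2,1>
#5 <6,2,1>
R:5↔3 J1 <6,3,1>
#6 <7,3,1>
P:2↔4 J1 <7,4,1>
P:6↔5 J1 <7,5,1>
R:6↔1 J1 <7,6,1>
#7 <8,6,1>
PS:6↔7 J2 <8,6,2>
3×7 − 2×6 − 1×2 = 7

M = 7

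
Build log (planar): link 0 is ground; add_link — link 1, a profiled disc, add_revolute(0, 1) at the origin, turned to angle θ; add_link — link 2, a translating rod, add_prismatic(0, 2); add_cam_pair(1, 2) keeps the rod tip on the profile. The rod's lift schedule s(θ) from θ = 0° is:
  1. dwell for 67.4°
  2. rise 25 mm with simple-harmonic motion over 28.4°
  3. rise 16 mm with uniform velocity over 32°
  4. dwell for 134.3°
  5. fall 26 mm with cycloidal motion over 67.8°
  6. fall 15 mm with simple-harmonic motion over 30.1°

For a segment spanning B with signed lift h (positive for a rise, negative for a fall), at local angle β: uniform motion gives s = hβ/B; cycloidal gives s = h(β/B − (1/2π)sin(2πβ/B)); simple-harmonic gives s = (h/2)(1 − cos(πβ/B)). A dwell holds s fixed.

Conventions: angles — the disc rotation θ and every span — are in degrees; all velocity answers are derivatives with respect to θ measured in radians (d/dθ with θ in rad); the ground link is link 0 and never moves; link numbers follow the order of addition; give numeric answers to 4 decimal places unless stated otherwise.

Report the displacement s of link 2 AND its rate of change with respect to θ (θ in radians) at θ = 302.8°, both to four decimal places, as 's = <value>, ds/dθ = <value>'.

seg 1 [0°–67.4°] dwell: s stays 0.0000
seg 2 [67.4°–95.8°] simple-harmonic, h=25: full span → s += 25 → s = 25.0000
seg 3 [95.8°–127.8°] uniform, h=16: full span → s += 16 → s = 41.0000
seg 4 [127.8°–262.1°] dwell: s stays 41.0000
seg 5 [262.1°–329.9°] cycloidal, h=-26: θ=302.8° here. β=40.7, B=67.8. -26·(0.6003 − sin(2π·0.6003)/(2π)) = -18.0461 → s = 22.9539
velocity in seg [262.1°–329.9°] (cycloidal), θ in radians: β = 40.7° = 0.7103 rad, B = 67.8° = 1.1833 rad; ds/dθ = (h/B)(1 − cos(2πβ/B)) = ((-26)/1.1833)(1 − cos(2π·0.6003)) = -39.723452 mm/rad

s = 22.9539, ds/dθ = -39.7235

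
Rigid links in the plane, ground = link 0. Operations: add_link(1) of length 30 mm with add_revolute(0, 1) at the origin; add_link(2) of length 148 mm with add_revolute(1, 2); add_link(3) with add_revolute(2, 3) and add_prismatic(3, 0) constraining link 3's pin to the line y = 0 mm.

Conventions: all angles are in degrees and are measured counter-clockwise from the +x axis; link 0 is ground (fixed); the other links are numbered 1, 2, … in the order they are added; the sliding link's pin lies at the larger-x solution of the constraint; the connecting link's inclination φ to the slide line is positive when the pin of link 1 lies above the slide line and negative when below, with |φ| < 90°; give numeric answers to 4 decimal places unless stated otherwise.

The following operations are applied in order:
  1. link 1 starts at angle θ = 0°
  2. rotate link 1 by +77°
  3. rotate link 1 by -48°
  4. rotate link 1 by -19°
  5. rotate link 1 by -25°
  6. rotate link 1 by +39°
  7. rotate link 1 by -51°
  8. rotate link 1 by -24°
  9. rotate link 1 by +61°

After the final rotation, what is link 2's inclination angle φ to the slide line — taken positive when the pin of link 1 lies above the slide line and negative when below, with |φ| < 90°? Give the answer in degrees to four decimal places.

geometry: r = 30 mm, L = 148 mm, e = 0 mm; θ starts at 0°
rotate link 1 by +77°: θ ← 0° +77° = 77°
rotate link 1 by -48°: θ ← 77° -48° = 29°
rotate link 1 by -19°: θ ← 29° -19° = 10°
rotate link 1 by -25°: θ ← 10° -25° = -15°
rotate link 1 by +39°: θ ← -15° +39° = 24°
rotate link 1 by -51°: θ ← 24° -51° = -27°
rotate link 1 by -24°: θ ← -27° -24° = -51°
rotate link 1 by +61°: θ ← -51° +61° = 10°
h = r sin θ − e = 5.209445 − 0 = 5.209445
sin φ = h / L = 5.209445 / 148 = 0.03519895
φ = arcsin(0.03519895) = 2.017168°

2.0172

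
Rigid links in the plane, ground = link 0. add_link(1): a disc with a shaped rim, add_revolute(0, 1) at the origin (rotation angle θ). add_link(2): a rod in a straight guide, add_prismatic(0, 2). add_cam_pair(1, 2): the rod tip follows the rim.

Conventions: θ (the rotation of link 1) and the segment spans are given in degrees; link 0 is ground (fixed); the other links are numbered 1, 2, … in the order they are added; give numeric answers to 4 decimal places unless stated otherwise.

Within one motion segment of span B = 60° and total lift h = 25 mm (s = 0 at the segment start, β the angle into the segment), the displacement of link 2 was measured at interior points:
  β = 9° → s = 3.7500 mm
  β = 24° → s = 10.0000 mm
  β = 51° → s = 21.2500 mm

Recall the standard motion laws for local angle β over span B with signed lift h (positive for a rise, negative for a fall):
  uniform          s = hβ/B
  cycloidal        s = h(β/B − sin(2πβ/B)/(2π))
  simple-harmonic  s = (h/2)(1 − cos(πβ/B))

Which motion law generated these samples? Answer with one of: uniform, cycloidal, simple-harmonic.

candidates at β/B = r: uniform s = h·r (linear in β); cycloidal s = h·(r − sin(2πr)/(2π)); simple-harmonic s = (h/2)(1 − cos(πr))
β=9°: printed 3.7500 | uniform 3.7500, cycloidal 0.5310, simple-harmonic 1.3624
β=24°: printed 10.0000 | uniform 10.0000, cycloidal 7.6613, simple-harmonic 8.6373
β=51°: printed 21.2500 | uniform 21.2500, cycloidal 24.4690, simple-harmonic 23.6376
only one law matches every sample → uniform

uniform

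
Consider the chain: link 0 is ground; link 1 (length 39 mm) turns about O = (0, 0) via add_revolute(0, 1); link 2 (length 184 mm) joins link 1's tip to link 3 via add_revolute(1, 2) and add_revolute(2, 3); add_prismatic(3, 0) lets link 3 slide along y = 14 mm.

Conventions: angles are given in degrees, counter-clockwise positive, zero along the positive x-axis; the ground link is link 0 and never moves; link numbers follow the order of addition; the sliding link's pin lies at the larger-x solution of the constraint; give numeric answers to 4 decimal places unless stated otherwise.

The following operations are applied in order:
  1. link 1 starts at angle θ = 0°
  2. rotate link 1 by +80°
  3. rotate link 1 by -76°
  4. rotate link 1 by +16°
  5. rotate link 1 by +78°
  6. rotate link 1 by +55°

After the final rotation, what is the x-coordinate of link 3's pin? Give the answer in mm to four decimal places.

geometry: r = 39 mm, L = 184 mm, e = 14 mm; θ starts at 0°
rotate link 1 by +80°: θ ← 0° +80° = 80°
rotate link 1 by -76°: θ ← 80° -76° = 4°
rotate link 1 by +16°: θ ← 4° +16° = 20°
rotate link 1 by +78°: θ ← 20° +78° = 98°
rotate link 1 by +55°: θ ← 98° +55° = 153°
crank pin P = (r cos θ, r sin θ) = (-34.749254, 17.705629)
h = r sin θ − e = 17.705629 − 14 = 3.705629
x = r cos θ + √(L² − h²) = -34.749254 + 183.962682 = 149.213427

149.2134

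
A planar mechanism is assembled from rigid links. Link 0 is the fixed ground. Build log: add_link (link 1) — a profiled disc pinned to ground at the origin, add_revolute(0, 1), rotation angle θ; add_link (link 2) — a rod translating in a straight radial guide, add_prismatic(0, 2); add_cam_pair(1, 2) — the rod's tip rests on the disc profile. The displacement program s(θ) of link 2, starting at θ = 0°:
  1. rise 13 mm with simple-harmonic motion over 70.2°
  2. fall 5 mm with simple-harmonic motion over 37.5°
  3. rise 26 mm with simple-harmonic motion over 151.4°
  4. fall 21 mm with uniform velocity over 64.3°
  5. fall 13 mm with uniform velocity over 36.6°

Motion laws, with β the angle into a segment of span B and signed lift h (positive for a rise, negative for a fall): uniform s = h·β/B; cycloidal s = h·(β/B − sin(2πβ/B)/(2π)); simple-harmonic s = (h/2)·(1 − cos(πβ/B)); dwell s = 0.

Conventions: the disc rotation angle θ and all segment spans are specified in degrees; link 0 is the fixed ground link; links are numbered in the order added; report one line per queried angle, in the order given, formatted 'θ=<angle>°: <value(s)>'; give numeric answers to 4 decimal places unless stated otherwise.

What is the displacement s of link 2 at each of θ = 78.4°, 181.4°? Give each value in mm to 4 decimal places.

seg 1 [0°–70.2°] simple-harmonic, h=13: full span → s += 13 → s = 13.0000
seg 2 [70.2°–107.7°] simple-harmonic, h=-5: θ=78.4° here. β=8.2, B=37.5. -5/2·(1 − cos(π·0.2187)) = -0.5671 → s = 12.4329
seg 2 [70.2°–107.7°] simple-harmonic, h=-5: full span → s += -5 → s = 8.0000
seg 3 [107.7°–259.1°] simple-harmonic, h=26: θ=181.4° here. β=73.7, B=151.4. 26/2·(1 − cos(π·0.4868)) = 12.4606 → s = 20.4606

θ=78.4°: 12.4329
θ=181.4°: 20.4606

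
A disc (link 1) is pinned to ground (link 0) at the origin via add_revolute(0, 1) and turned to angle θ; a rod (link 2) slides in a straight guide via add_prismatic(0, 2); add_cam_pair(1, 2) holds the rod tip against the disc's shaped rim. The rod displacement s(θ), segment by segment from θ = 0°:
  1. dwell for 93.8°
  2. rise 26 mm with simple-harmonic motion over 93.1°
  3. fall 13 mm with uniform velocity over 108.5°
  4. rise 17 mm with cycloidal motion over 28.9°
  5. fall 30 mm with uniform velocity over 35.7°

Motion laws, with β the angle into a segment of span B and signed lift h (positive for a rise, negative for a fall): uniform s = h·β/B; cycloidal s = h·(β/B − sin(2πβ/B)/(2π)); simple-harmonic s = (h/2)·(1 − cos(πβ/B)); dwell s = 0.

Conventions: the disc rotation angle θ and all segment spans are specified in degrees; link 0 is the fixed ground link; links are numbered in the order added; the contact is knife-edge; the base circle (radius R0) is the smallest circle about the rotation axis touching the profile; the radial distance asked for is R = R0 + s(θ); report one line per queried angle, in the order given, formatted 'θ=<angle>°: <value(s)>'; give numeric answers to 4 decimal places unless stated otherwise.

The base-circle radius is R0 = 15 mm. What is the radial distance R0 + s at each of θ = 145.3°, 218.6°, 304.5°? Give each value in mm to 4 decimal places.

segment 1 (0° to 93.8°, dwell): s unchanged at 0.0000
θ = 145.3° falls in segment 2 (93.8° to 186.9°, simple-harmonic, h = 26): β = 145.3 − 93.8 = 51.5°, B = 93.1°; Δs = 26/2·(1 − cos(π·0.5532)) = 15.1614; s = 0.0000 + 15.1614 = 15.1614
segment 2 (93.8° to 186.9°, simple-harmonic, h = 26) is passed completely: s = 0.0000 + (26) = 26.0000
θ = 218.6° falls in segment 3 (186.9° to 295.4°, uniform, h = -13): β = 218.6 − 186.9 = 31.7°, B = 108.5°; Δs = -13·31.7/108.5 = -3.7982; s = 26.0000 − 3.7982 = 22.2018
segment 3 (186.9° to 295.4°, uniform, h = -13) is passed completely: s = 26.0000 + (-13) = 13.0000
θ = 304.5° falls in segment 4 (295.4° to 324.3°, cycloidal, h = 17): β = 304.5 − 295.4 = 9.1°, B = 28.9°; Δs = 17·(0.3149 − sin(2π·0.3149)/(2π)) = 2.8690; s = 13.0000 + 2.8690 = 15.8690
θ=145.3°: R = R0 + s = 15 + 15.1614 = 30.1614
θ=218.6°: R = R0 + s = 15 + 22.2018 = 37.2018
θ=304.5°: R = R0 + s = 15 + 15.8690 = 30.8690

θ=145.3°: 30.1614
θ=218.6°: 37.2018
θ=304.5°: 30.8690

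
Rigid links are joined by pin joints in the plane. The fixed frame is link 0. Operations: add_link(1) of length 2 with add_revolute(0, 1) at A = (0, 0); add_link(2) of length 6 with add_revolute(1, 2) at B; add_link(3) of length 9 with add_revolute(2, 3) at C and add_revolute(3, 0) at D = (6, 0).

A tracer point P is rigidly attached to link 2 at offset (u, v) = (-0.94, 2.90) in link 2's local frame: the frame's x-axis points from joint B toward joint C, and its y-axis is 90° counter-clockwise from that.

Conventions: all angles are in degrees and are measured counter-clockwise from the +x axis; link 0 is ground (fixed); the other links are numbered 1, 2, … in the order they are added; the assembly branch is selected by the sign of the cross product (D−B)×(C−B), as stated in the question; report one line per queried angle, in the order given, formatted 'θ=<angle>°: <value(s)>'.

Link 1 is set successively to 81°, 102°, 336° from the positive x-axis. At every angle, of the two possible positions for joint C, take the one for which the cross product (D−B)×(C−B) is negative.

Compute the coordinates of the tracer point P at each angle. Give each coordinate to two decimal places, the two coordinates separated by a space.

A=(0,0), D=(6.00,0)
θ=81°: B = A + 2.00·(cos81°, sin81°) = (0.3129, 1.9754)
θ=81°: |BD| = 6.0204
θ=81°: circle(B,6.00) ∩ circle(D,9.00): a=-0.7271, h=5.9558
θ=81°:   candidates: C₊=(1.5802,7.8400) cross=35.856; C₋=(-2.3281,-3.4121) cross=-35.856
θ=81°:   branch - wants cross < 0 → take C=(-2.3281,-3.4121) (cross=-35.856)
θ=81°: ex = (C−B)/|BC| = (-0.4402,-0.8979); ey = (0.8979,-0.4402)
θ=81°: P = B + -0.94·ex + 2.90·ey = (3.3306,1.5429)
θ=102°: B = A + 2.00·(cos102°, sin102°) = (-0.4158, 1.9563)
θ=102°: |BD| = 6.7074
θ=102°: circle(B,6.00) ∩ circle(D,9.00): a=-0.0008, h=6.0000
θ=102°:   candidates: C₊=(1.3334,7.6956) cross=40.245; C₋=(-2.1665,-3.7826) cross=-40.245
θ=102°:   branch - wants cross < 0 → take C=(-2.1665,-3.7826) (cross=-40.245)
θ=102°: ex = (C−B)/|BC| = (-0.2918,-0.9565); ey = (0.9565,-0.2918)
θ=102°: P = B + -0.94·ex + 2.90·ey = (2.6323,2.0092)
θ=336°: B = A + 2.00·(cos336°, sin336°) = (1.8271, -0.8135)
θ=336°: |BD| = 4.2515
θ=336°: circle(B,6.00) ∩ circle(D,9.00): a=-3.1666, h=5.0964
θ=336°:   candidates: C₊=(-2.2561,3.5828) cross=21.667; C₋=(-0.3058,-6.4216) cross=-21.667
θ=336°:   branch - wants cross < 0 → take C=(-0.3058,-6.4216) (cross=-21.667)
θ=336°: ex = (C−B)/|BC| = (-0.3555,-0.9347); ey = (0.9347,-0.3555)
θ=336°: P = B + -0.94·ex + 2.90·ey = (4.8718,-0.9658)

θ=81°: 3.33 1.54
θ=102°: 2.63 2.01
θ=336°: 4.87 -0.97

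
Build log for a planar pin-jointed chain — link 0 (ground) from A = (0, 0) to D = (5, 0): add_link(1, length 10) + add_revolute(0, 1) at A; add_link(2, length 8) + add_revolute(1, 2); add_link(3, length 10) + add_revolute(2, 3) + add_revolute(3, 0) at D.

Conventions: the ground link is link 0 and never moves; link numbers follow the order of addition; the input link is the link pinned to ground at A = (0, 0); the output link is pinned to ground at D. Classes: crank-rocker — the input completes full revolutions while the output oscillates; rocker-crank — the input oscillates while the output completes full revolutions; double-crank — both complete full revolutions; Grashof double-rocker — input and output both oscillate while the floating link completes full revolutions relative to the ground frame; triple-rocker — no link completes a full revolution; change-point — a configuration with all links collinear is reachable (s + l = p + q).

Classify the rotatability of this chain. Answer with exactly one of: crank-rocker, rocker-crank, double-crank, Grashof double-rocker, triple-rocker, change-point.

lengths: ground=5, input=10, coupler=8, output=10
sorted: s=5 (shortest), l=10 (longest), p+q=18
s + l = 15 vs p + q = 18
s + l < p + q (Grashof) with shortest = ground link → double-crank

double-crank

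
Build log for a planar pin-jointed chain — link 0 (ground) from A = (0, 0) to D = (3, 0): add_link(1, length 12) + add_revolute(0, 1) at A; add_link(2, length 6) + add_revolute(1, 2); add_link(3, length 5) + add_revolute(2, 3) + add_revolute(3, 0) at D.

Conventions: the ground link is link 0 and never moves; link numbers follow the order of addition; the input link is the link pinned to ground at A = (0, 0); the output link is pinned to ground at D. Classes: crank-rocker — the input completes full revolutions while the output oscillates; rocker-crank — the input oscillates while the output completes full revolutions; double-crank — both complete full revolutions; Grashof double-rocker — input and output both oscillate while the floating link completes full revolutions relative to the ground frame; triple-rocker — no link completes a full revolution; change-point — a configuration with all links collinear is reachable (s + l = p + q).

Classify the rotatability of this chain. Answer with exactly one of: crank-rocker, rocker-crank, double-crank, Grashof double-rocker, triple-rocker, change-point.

lengths: ground=3, input=12, coupler=6, output=5
sorted: s=3 (shortest), l=12 (longest), p+q=11
s + l = 15 vs p + q = 11
s + l > p + q → non-Grashof → no link fully rotates → triple-rocker

triple-rocker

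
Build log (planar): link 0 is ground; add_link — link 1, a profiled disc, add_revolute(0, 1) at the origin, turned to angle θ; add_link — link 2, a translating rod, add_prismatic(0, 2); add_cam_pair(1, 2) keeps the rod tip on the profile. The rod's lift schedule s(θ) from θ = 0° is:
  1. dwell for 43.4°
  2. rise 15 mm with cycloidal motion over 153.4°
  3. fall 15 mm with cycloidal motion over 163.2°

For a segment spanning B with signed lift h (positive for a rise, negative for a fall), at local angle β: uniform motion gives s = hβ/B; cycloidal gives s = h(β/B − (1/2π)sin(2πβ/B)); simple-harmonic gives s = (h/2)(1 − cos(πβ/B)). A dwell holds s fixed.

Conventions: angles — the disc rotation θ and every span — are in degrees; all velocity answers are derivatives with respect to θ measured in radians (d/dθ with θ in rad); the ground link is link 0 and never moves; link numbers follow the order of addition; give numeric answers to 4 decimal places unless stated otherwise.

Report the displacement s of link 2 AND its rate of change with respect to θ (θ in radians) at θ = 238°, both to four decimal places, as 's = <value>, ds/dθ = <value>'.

seg 1 [0°–43.4°] dwell: s stays 0.0000
seg 2 [43.4°–196.8°] cycloidal, h=15: full span → s += 15 → s = 15.0000
seg 3 [196.8°–360°] cycloidal, h=-15: θ=238° here. β=41.2, B=163.2. -15·(0.2525 − sin(2π·0.2525)/(2π)) = -1.3997 → s = 13.6003
velocity in seg [196.8°–360°] (cycloidal), θ in radians: β = 41.2° = 0.7191 rad, B = 163.2° = 2.8484 rad; ds/dθ = (h/B)(1 − cos(2πβ/B)) = ((-15)/2.8484)(1 − cos(2π·0.2525)) = -5.347252 mm/rad

s = 13.6003, ds/dθ = -5.3473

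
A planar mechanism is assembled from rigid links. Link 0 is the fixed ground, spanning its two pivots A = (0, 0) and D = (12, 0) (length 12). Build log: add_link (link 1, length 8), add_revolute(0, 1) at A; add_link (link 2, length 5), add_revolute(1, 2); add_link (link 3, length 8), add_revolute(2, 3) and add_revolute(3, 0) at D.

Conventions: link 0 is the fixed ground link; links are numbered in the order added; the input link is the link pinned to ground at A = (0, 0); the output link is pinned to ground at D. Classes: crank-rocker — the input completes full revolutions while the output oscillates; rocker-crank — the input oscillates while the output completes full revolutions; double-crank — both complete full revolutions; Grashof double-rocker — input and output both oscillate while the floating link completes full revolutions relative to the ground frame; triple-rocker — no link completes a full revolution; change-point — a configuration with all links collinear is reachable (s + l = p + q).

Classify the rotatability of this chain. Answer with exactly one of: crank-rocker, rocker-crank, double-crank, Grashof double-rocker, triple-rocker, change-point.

lengths: ground=12, input=8, coupler=5, output=8
sorted: s=5 (shortest), l=12 (longest), p+q=16
s + l = 17 vs p + q = 16
s + l > p + q → non-Grashof → no link fully rotates → triple-rocker

triple-rocker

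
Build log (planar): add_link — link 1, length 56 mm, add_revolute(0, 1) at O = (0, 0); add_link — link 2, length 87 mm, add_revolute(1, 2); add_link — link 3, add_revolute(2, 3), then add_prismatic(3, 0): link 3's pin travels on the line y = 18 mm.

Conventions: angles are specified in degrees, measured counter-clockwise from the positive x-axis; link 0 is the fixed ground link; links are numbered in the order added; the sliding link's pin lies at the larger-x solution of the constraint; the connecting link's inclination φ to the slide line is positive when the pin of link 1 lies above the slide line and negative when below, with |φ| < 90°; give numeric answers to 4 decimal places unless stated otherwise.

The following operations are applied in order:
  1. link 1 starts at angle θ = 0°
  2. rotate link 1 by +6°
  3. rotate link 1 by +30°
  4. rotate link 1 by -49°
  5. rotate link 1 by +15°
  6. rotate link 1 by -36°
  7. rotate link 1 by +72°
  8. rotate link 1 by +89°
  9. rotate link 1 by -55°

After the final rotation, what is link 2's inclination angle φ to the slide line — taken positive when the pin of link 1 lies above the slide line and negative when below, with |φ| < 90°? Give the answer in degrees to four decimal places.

geometry: r = 56 mm, L = 87 mm, e = 18 mm; θ starts at 0°
rotate link 1 by +6°: θ ← 0° +6° = 6°
rotate link 1 by +30°: θ ← 6° +30° = 36°
rotate link 1 by -49°: θ ← 36° -49° = -13°
rotate link 1 by +15°: θ ← -13° +15° = 2°
rotate link 1 by -36°: θ ← 2° -36° = -34°
rotate link 1 by +72°: θ ← -34° +72° = 38°
rotate link 1 by +89°: θ ← 38° +89° = 127°
rotate link 1 by -55°: θ ← 127° -55° = 72°
h = r sin θ − e = 53.259165 − 18 = 35.259165
sin φ = h / L = 35.259165 / 87 = 0.40527776
φ = arcsin(0.40527776) = 23.908534°

23.9085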